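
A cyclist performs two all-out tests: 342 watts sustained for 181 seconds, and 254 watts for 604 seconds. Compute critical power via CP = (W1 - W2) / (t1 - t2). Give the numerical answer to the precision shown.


W1 = P1 * t1 = 342 * 181 = 61902 J
W2 = P2 * t2 = 254 * 604 = 153416 J
CP = (61902 - 153416) / (181 - 604)
= 216.35 W

216.35 W


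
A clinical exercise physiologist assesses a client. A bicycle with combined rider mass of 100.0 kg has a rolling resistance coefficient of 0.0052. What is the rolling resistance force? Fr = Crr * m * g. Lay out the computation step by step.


Fr = 0.0052 * 100.0 * 9.81
= 0.52 * 9.81
= 5.101 N

5.101 N


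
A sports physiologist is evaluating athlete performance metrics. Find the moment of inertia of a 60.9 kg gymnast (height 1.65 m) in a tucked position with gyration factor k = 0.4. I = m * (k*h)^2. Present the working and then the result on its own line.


Radius of gyration = 0.4 * 1.65 = 0.66 m
I = 60.9 * 0.66^2
= 60.9 * 0.4356
= 26.528 kg*m^2

26.528 kg*m^2


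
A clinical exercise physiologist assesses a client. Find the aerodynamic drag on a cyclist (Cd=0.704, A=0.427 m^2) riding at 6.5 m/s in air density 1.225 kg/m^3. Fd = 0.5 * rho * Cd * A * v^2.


Fd = 0.5 * 1.225 * 0.704 * 0.427 * 6.5^2
= 0.5 * 1.225 * 0.704 * 0.427 * 42.25
= 7.779 N

7.779 N


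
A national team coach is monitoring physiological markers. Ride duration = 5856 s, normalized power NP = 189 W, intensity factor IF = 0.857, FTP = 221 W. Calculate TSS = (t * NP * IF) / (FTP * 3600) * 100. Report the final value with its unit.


Numerator = 5856 * 189 * 0.857 = 948513.888
Denominator = 221 * 3600 = 795600
TSS = 948513.888 / 795600 * 100
= 119.22

119.22 TSS


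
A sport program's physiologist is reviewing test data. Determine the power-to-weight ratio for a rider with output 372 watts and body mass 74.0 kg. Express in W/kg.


P/W = 372 / 74.0 = 5.027 W/kg

5.027 W/kg


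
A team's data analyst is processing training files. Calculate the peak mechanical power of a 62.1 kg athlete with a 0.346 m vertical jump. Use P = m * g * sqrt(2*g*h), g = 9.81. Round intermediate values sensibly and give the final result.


First, sqrt(2gh) = sqrt(2 * 9.81 * 0.346)
= sqrt(6.78852) = 2.605479 m/s
Power = 62.1 * 9.81 * 2.605479 = 1587.26 W

1587.26 W


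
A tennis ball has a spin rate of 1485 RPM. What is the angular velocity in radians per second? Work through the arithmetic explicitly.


Convert RPM to rad/s: multiply by 2*pi and divide by 60
omega = 1485 * 2 * pi / 60
= 155.509 rad/s

155.509 rad/s


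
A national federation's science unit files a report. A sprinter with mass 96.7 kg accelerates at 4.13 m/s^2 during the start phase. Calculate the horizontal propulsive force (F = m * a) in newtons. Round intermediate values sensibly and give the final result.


F = m * a
= 96.7 * 4.13
= 399.37 N

399.37 N


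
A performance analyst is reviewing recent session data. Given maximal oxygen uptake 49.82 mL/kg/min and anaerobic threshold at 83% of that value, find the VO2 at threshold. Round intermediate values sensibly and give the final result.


Percentage as decimal = 0.83
VO2 at AT = 49.82 * 0.83 = 41.35 mL/kg/min

41.35 mL/kg/min


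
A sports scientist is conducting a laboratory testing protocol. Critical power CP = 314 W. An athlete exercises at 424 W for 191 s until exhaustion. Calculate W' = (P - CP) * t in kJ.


P - CP = 424 - 314 = 110 W
W' = 110 * 191 = 21010 J
= 21010 / 1000 = 21.01 kJ

21.01 kJ


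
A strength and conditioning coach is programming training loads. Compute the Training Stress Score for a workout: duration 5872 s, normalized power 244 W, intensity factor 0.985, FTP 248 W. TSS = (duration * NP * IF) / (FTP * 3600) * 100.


Product = 5872 * 244 * 0.985 = 1411276.48
Base = 248 * 3600 = 892800
TSS = 1411276.48 / 892800 * 100 = 158.07

158.07 TSS


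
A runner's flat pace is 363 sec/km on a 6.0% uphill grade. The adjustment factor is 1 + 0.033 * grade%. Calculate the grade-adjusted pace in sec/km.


Factor = 1 + 0.033 * 6.0 = 1.198
Adjusted pace = 363 * 1.198
= 434.87 sec/km

434.87 s/km


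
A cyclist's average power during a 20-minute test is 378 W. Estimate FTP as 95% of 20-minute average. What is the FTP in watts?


FTP = 20-min power * 0.95
= 378 * 0.95
= 359.1 W

359.1 W


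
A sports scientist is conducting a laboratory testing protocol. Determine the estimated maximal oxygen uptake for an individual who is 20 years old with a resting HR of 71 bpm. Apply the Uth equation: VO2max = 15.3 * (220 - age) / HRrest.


HRmax = 220 - 20 = 200
VO2max = 15.3 * (200 / 71)
= 15.3 * 2.8169
= 43.1 mL/kg/min

43.1 mL/kg/min


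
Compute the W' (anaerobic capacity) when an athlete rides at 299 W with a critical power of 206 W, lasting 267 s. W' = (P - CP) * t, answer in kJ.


Above-CP power = 93 W
Duration = 267 s
W' = 93 * 267 = 24831 J
Convert: 24831 / 1000 = 24.831 kJ

24.831 kJ


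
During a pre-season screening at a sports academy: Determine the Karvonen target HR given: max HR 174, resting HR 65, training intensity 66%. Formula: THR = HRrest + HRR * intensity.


HRR = HRmax - HRrest = 174 - 65 = 109
THR = 65 + 109 * 0.66
= 136.94 bpm

136.94 bpm


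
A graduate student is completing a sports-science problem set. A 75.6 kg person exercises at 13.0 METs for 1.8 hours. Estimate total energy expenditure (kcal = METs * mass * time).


Energy = METs * mass(kg) * time(h)
= 13.0 * 75.6 * 1.8
= 1769.04 kcal

1769.04 kcal


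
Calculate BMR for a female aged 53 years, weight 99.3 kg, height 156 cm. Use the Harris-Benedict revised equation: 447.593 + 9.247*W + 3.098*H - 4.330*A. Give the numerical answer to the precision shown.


Substituting values:
W term = 9.247 * 99.3 = 918.2271
H term = 3.098 * 156 = 483.288
A term = 4.330 * 53 = 229.49
BMR = 1619.62 kcal/day

1619.62 kcal/day


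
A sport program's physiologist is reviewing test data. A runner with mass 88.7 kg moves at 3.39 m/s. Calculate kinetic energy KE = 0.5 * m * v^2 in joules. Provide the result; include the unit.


v^2 = 3.39^2 = 11.4921
KE = 0.5 * 88.7 * 11.4921
= 509.67 J

509.67 J


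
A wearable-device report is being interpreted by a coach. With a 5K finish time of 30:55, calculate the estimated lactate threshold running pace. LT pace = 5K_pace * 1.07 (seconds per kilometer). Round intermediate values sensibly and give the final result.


Race duration = 1855 s for 5 km
Average pace = 1855 / 5 = 371.0 s/km
LT pace = 371.0 * 1.07
= 396.97 s/km

396.97 s/km


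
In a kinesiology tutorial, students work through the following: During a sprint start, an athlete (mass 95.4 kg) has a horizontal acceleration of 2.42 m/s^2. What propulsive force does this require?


Propulsive force = mass * acceleration
= 95.4 kg * 2.42 m/s^2
= 230.87 N

230.87 N


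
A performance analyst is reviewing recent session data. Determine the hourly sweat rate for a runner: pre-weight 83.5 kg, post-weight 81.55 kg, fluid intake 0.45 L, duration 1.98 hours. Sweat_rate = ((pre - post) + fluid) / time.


Mass lost = 83.5 - 81.55 = 1.95 kg
Add fluid consumed: 1.95 + 0.45 = 2.4 L total sweat
Sweat rate = 2.4 / 1.98 = 1.212 L/h

1.212 L/h


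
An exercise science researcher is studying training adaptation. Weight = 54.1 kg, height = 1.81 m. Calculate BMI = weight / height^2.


height^2 = 1.81^2 = 3.2761
BMI = 54.1 / 3.2761 = 16.51 kg/m^2

16.51 kg/m^2


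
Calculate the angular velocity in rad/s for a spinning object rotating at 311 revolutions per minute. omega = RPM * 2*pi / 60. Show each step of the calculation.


omega = RPM * 2*pi / 60
= 311 * 6.28318531 / 60
= 32.568 rad/s

32.568 rad/s


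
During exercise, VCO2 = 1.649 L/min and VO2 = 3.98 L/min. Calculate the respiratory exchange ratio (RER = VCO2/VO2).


RER = VCO2 / VO2
= 1.649 / 3.98
= 0.4143

0.4143


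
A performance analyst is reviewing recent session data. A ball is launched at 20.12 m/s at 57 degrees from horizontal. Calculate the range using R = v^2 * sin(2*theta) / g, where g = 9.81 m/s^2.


sin(2 * 57) = sin(114) = 0.913545
v^2 = 20.12^2 = 404.8144
R = 404.8144 * 0.913545 / 9.81
= 37.698 m

37.698 m


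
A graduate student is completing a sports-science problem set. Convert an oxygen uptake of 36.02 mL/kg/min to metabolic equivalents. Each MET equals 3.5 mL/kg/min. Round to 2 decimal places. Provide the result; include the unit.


One MET = 3.5 mL/kg/min
Number of METs = 36.02 / 3.5
= 10.29 METs

10.29 METs


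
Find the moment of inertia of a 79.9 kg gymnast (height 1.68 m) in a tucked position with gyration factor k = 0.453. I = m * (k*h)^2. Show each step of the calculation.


Radius of gyration = 0.453 * 1.68 = 0.76104 m
I = 79.9 * 0.76104^2
= 79.9 * 0.579182
= 46.277 kg*m^2

46.277 kg*m^2


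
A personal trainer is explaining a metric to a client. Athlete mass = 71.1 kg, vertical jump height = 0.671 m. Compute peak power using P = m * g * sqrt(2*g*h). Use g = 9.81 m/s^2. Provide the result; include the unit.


sqrt(2 * 9.81 * 0.671) = sqrt(13.16502) = 3.628363 m/s
P = 71.1 * 9.81 * 3.628363
= 2530.75 W

2530.75 W


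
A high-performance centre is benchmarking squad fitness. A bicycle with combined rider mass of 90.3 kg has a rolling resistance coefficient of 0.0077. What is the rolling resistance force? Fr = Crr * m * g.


Fr = 0.0077 * 90.3 * 9.81
= 0.69531 * 9.81
= 6.821 N

6.821 N


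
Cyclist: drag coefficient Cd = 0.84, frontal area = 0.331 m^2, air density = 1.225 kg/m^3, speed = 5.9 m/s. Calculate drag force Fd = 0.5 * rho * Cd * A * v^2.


v^2 = 5.9^2 = 34.81
Fd = 0.5 * 1.225 * 0.84 * 0.331 * 34.81
= 5.928 N

5.928 N


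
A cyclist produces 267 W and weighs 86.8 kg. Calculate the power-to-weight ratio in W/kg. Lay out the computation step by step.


P/W = power / mass
= 267 / 86.8
= 3.076 W/kg

3.076 W/kg


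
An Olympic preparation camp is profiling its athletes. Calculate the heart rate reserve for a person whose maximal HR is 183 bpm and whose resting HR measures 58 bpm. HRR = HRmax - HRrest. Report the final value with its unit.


HRmax = 183 bpm
HRrest = 58 bpm
HRR = 183 - 58 = 125 bpm

125 bpm


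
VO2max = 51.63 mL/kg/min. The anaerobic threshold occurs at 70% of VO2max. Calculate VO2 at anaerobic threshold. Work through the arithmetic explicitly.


AT fraction = 70 / 100 = 0.7
AT VO2 = 51.63 * 0.7
= 36.14 mL/kg/min

36.14 mL/kg/min


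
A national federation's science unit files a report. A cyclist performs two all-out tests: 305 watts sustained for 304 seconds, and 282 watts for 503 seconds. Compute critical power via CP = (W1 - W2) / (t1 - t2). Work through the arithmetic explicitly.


W1 = P1 * t1 = 305 * 304 = 92720 J
W2 = P2 * t2 = 282 * 503 = 141846 J
CP = (92720 - 141846) / (304 - 503)
= 246.86 W

246.86 W


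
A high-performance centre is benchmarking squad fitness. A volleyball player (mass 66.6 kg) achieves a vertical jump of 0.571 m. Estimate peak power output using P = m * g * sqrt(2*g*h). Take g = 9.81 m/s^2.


2 * g * h = 2 * 9.81 * 0.571 = 11.20302
sqrt(11.20302) = 3.347091 m/s
P = 66.6 * 9.81 * 3.347091 = 2186.81 W

2186.81 W


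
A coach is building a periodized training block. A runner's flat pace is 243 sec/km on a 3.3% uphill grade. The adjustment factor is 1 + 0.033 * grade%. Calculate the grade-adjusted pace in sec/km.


Factor = 1 + 0.033 * 3.3 = 1.1089
Adjusted pace = 243 * 1.1089
= 269.46 sec/km

269.46 s/km


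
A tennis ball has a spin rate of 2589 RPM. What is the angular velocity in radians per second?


Convert RPM to rad/s: multiply by 2*pi and divide by 60
omega = 2589 * 2 * pi / 60
= 271.119 rad/s

271.119 rad/s


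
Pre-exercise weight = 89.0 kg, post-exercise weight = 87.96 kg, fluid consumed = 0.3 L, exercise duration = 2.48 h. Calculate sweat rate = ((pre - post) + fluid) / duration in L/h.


Weight loss = 89.0 - 87.96 = 1.04 kg (approx L)
Total sweat = 1.04 + 0.3 = 1.34 L
Sweat rate = 1.34 / 2.48 = 0.54 L/h

0.54 L/h


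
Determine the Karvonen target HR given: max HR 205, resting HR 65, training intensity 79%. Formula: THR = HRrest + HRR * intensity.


HRR = HRmax - HRrest = 205 - 65 = 140
THR = 65 + 140 * 0.79
= 175.6 bpm

175.6 bpm


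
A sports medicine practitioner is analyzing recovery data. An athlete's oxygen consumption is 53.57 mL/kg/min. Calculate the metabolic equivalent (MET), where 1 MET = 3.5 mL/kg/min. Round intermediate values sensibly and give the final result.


MET = VO2 / 3.5
= 53.57 / 3.5
= 15.31 METs

15.31 METs


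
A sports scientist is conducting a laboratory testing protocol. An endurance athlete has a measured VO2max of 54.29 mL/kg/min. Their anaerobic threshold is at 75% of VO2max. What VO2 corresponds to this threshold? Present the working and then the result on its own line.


Anaerobic threshold VO2 = VO2max * 75%
= 54.29 * 0.75
= 40.72 mL/kg/min

40.72 mL/kg/min


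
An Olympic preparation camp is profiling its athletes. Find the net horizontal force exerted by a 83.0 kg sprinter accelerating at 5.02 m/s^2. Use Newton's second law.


Newton's second law: F = m * a
F = 83.0 * 5.02 = 416.66 N

416.66 N


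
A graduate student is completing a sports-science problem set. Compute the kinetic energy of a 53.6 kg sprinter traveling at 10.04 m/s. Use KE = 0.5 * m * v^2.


Velocity squared = 100.8016
KE = 0.5 * 53.6 * 100.8016 = 2701.48 J

2701.48 J


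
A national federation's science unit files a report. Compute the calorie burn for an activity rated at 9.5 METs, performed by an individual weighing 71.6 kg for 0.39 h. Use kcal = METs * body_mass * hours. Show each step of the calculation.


Product of METs and mass = 9.5 * 71.6 = 680.2
Total kcal = 680.2 * 0.39 = 265.28 kcal

265.28 kcal


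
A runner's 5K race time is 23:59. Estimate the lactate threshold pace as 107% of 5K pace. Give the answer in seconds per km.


Total race time = 23*60 + 59 = 1439 seconds
5K pace = 1439 / 5 = 287.8 sec/km
LT pace = 287.8 * 1.07 = 307.95 sec/km

307.95 s/km


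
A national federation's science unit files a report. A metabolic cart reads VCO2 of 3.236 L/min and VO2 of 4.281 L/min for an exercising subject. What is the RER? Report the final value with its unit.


RER = VCO2 / VO2 = 3.236 / 4.281 = 0.7559

0.7559


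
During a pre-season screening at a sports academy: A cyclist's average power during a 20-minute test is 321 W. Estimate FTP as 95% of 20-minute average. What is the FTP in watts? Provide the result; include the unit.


FTP = 20-min power * 0.95
= 321 * 0.95
= 304.95 W

304.95 W


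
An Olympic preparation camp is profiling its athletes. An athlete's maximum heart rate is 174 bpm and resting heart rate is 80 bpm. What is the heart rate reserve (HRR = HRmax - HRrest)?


HRR = HRmax - HRrest
= 174 - 80
= 94 bpm

94 bpm


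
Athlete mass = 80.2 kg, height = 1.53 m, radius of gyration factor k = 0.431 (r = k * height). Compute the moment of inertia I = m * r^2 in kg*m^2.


r = k * height = 0.431 * 1.53 = 0.65943 m
r^2 = 0.65943^2 = 0.434848
I = 80.2 * 0.434848 = 34.875 kg*m^2

34.875 kg*m^2


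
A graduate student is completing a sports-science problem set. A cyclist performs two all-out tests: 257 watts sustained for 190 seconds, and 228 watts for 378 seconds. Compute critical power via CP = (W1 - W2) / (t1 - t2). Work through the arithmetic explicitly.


W1 = P1 * t1 = 257 * 190 = 48830 J
W2 = P2 * t2 = 228 * 378 = 86184 J
CP = (48830 - 86184) / (190 - 378)
= 198.69 W

198.69 W


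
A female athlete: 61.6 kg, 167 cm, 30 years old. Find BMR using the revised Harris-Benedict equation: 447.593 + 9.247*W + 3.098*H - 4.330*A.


Intercept = 447.593
Weight contribution = 9.247 * 61.6 = 569.6152
Height contribution = 3.098 * 167 = 517.366
Age contribution = 4.33 * 30 = 129.9
BMR = 447.593 + 569.6152 + 517.366 - 129.9
= 1404.67 kcal/day

1404.67 kcal/day


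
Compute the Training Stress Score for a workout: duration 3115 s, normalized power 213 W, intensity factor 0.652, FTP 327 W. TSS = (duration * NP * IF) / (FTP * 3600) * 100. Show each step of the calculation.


Product = 3115 * 213 * 0.652 = 432598.74
Base = 327 * 3600 = 1177200
TSS = 432598.74 / 1177200 * 100 = 36.75

36.75 TSS


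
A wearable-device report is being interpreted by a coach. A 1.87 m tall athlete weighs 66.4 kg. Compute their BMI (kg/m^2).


height^2 = 3.4969 m^2
BMI = 66.4 / 3.4969 = 18.99 kg/m^2

18.99 kg/m^2


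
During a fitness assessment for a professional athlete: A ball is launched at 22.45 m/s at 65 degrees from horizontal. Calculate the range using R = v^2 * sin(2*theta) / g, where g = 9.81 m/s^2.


sin(2 * 65) = sin(130) = 0.766044
v^2 = 22.45^2 = 504.0025
R = 504.0025 * 0.766044 / 9.81
= 39.357 m

39.357 m


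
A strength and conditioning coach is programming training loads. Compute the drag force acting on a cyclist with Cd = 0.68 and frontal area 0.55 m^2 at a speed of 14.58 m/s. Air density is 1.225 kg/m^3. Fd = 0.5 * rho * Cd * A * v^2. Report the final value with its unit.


Step 1: v^2 = 212.5764
Step 2: Fd = 0.5 * 1.225 * 0.68 * 0.55 * 212.5764
= 48.696 N

48.696 N


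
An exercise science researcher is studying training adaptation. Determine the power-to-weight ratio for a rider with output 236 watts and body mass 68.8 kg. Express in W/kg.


P/W = 236 / 68.8 = 3.43 W/kg

3.43 W/kg


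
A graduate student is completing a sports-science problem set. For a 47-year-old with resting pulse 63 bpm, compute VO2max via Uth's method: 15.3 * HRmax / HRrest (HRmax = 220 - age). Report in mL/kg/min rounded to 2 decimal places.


Step 1: HRmax = 220 - 47 = 173 bpm
Step 2: Ratio = 173 / 63 = 2.746
Step 3: VO2max = 15.3 * 2.746 = 42.01 mL/kg/min

42.01 mL/kg/min


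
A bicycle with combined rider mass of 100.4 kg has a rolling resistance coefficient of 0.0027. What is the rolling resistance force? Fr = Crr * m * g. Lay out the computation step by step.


Fr = 0.0027 * 100.4 * 9.81
= 0.27108 * 9.81
= 2.659 N

2.659 N


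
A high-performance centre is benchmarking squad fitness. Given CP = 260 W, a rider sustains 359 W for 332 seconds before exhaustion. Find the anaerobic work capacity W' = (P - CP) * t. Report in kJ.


Excess power = 359 - 260 = 99 W
Work above CP = 99 * 332 = 32868 J
W' = 32.868 kJ

32.868 kJ


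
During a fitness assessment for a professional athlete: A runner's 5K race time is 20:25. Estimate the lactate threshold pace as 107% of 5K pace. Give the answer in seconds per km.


Total race time = 20*60 + 25 = 1225 seconds
5K pace = 1225 / 5 = 245.0 sec/km
LT pace = 245.0 * 1.07 = 262.15 sec/km

262.15 s/km


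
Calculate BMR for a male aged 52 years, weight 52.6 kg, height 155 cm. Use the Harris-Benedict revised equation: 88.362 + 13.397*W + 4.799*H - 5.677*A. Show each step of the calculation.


Substituting values:
W term = 13.397 * 52.6 = 704.6822
H term = 4.799 * 155 = 743.845
A term = 5.677 * 52 = 295.204
BMR = 1241.69 kcal/day

1241.69 kcal/day


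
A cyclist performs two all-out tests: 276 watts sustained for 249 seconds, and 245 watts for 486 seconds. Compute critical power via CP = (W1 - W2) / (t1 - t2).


W1 = P1 * t1 = 276 * 249 = 68724 J
W2 = P2 * t2 = 245 * 486 = 119070 J
CP = (68724 - 119070) / (249 - 486)
= 212.43 W

212.43 W


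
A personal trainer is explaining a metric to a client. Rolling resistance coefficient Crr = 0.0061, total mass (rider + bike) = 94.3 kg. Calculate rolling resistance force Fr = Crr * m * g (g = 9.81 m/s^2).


Fr = Crr * m * g
= 0.0061 * 94.3 * 9.81
= 5.643 N

5.643 N


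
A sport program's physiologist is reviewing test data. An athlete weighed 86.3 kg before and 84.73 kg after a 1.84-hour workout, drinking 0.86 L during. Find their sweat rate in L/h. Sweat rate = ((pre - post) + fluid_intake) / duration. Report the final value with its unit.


Body mass change = 1.57 kg
Total sweat loss = 1.57 + 0.86 = 2.43 L
Rate = 2.43 / 1.84 = 1.321 L/h

1.321 L/h


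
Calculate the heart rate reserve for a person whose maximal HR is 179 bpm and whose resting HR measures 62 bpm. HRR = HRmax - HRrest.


HRmax = 179 bpm
HRrest = 62 bpm
HRR = 179 - 62 = 117 bpm

117 bpm


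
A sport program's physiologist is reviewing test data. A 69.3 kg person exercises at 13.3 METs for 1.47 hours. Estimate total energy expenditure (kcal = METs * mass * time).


Energy = METs * mass(kg) * time(h)
= 13.3 * 69.3 * 1.47
= 1354.88 kcal

1354.88 kcal


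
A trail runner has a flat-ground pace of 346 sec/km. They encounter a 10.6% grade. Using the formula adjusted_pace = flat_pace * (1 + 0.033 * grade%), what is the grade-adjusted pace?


Grade factor = 1 + 0.033 * 10.6 = 1.3498
Adjusted = 346 * 1.3498 = 467.03 sec/km

467.03 s/km


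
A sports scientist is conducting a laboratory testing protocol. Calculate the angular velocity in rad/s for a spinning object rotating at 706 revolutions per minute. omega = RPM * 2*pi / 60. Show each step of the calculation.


omega = RPM * 2*pi / 60
= 706 * 6.28318531 / 60
= 73.932 rad/s

73.932 rad/s


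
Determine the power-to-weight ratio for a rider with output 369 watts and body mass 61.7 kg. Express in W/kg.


P/W = 369 / 61.7 = 5.981 W/kg

5.981 W/kg


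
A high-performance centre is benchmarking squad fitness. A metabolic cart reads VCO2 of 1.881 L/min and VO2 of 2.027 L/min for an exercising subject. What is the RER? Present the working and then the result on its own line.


RER = VCO2 / VO2 = 1.881 / 2.027 = 0.928

0.928


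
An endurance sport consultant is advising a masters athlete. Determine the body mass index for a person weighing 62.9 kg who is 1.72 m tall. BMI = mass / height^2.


BMI = mass / height^2
= 62.9 / 1.72^2
= 62.9 / 2.9584
= 21.26 kg/m^2

21.26 kg/m^2


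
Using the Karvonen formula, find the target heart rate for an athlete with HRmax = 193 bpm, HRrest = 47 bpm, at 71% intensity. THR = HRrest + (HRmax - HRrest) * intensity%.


HRR = 193 - 47 = 146
THR = 47 + 146 * 0.71
= 47 + 103.66
= 150.66 bpm

150.66 bpm


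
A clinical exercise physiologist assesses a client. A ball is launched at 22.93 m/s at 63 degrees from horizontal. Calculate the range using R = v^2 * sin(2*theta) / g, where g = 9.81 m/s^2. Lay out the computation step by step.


sin(2 * 63) = sin(126) = 0.809017
v^2 = 22.93^2 = 525.7849
R = 525.7849 * 0.809017 / 9.81
= 43.361 m

43.361 m


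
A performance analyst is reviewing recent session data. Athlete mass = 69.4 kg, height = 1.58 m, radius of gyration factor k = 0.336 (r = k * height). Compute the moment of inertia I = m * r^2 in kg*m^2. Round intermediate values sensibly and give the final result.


r = k * height = 0.336 * 1.58 = 0.53088 m
r^2 = 0.53088^2 = 0.281834
I = 69.4 * 0.281834 = 19.559 kg*m^2

19.559 kg*m^2


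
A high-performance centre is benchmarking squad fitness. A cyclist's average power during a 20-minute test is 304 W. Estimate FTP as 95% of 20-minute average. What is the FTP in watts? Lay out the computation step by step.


FTP = 20-min power * 0.95
= 304 * 0.95
= 288.8 W

288.8 W


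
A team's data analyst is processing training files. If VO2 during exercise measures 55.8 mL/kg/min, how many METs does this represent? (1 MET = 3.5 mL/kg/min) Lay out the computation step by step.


METs = VO2 / 3.5 = 55.8 / 3.5 = 15.94

15.94 METs


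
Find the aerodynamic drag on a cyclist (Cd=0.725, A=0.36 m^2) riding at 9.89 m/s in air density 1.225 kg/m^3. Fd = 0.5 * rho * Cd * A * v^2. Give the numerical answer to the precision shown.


Fd = 0.5 * 1.225 * 0.725 * 0.36 * 9.89^2
= 0.5 * 1.225 * 0.725 * 0.36 * 97.8121
= 15.636 N

15.636 N


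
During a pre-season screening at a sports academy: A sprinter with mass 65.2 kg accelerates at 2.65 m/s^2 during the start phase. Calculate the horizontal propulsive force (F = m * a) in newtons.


F = m * a
= 65.2 * 2.65
= 172.78 N

172.78 N


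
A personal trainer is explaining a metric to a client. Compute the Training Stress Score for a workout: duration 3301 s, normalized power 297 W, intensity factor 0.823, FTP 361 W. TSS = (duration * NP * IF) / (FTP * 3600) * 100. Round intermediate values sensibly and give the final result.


Product = 3301 * 297 * 0.823 = 806866.731
Base = 361 * 3600 = 1299600
TSS = 806866.731 / 1299600 * 100 = 62.09

62.09 TSS


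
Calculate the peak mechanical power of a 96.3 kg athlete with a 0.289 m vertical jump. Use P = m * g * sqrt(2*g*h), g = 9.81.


First, sqrt(2gh) = sqrt(2 * 9.81 * 0.289)
= sqrt(5.67018) = 2.381214 m/s
Power = 96.3 * 9.81 * 2.381214 = 2249.54 W

2249.54 W


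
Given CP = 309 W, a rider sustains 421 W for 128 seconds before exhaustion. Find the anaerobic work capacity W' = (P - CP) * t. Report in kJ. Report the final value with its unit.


Excess power = 421 - 309 = 112 W
Work above CP = 112 * 128 = 14336 J
W' = 14.336 kJ

14.336 kJ


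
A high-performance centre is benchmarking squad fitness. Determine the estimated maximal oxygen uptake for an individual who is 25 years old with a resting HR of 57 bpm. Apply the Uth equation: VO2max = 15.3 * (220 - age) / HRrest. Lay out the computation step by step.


HRmax = 220 - 25 = 195
VO2max = 15.3 * (195 / 57)
= 15.3 * 3.4211
= 52.34 mL/kg/min

52.34 mL/kg/min


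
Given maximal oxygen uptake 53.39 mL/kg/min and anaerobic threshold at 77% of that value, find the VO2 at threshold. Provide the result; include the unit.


Percentage as decimal = 0.77
VO2 at AT = 53.39 * 0.77 = 41.11 mL/kg/min

41.11 mL/kg/min


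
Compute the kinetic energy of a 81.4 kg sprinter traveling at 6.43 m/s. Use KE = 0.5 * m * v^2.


Velocity squared = 41.3449
KE = 0.5 * 81.4 * 41.3449 = 1682.74 J

1682.74 J


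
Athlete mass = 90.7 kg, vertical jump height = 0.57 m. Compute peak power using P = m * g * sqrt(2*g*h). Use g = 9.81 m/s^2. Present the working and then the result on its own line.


sqrt(2 * 9.81 * 0.57) = sqrt(11.1834) = 3.344159 m/s
P = 90.7 * 9.81 * 3.344159
= 2975.52 W

2975.52 W


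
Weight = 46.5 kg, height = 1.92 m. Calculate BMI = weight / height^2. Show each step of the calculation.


height^2 = 1.92^2 = 3.6864
BMI = 46.5 / 3.6864 = 12.61 kg/m^2

12.61 kg/m^2


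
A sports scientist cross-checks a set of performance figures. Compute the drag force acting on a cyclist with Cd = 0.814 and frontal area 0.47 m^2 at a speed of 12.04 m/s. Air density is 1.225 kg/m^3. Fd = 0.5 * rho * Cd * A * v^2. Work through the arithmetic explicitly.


Step 1: v^2 = 144.9616
Step 2: Fd = 0.5 * 1.225 * 0.814 * 0.47 * 144.9616
= 33.969 N

33.969 N


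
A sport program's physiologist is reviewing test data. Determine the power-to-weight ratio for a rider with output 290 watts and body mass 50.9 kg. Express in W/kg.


P/W = 290 / 50.9 = 5.697 W/kg

5.697 W/kg


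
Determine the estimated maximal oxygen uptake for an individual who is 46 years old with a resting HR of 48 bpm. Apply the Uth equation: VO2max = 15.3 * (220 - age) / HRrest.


HRmax = 220 - 46 = 174
VO2max = 15.3 * (174 / 48)
= 15.3 * 3.625
= 55.46 mL/kg/min

55.46 mL/kg/min


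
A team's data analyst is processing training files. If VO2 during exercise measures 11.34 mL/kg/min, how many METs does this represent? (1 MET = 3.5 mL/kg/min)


METs = VO2 / 3.5 = 11.34 / 3.5 = 3.24

3.24 METs


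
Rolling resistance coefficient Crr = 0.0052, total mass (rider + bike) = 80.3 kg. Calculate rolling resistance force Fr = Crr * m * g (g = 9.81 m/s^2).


Fr = Crr * m * g
= 0.0052 * 80.3 * 9.81
= 4.096 N

4.096 N


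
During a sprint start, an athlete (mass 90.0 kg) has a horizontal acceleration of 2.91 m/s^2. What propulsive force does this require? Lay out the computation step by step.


Propulsive force = mass * acceleration
= 90.0 kg * 2.91 m/s^2
= 261.9 N

261.9 N


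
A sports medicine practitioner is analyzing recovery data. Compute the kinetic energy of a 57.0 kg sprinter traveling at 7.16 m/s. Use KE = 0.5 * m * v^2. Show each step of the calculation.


Velocity squared = 51.2656
KE = 0.5 * 57.0 * 51.2656 = 1461.07 J

1461.07 J


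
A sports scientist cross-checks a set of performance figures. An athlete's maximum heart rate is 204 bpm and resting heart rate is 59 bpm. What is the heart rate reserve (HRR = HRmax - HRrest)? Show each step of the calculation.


HRR = HRmax - HRrest
= 204 - 59
= 145 bpm

145 bpm


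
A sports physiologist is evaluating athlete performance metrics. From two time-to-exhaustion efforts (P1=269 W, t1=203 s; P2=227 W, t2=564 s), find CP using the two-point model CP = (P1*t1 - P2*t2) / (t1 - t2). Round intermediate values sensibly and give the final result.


Work in trial 1 = 54607 J
Work in trial 2 = 128028 J
Delta work = -73421 J
Delta time = -361 s
CP = -73421 / -361 = 203.38 W

203.38 W


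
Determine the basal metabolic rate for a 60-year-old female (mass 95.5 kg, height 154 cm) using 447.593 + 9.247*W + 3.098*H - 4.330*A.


BMR = 447.593 + 9.247*95.5 + 3.098*154 - 4.330*60
= 1547.97 kcal/day

1547.97 kcal/day


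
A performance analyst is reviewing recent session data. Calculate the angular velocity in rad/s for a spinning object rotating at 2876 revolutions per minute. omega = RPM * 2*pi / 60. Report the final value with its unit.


omega = RPM * 2*pi / 60
= 2876 * 6.28318531 / 60
= 301.174 rad/s

301.174 rad/s


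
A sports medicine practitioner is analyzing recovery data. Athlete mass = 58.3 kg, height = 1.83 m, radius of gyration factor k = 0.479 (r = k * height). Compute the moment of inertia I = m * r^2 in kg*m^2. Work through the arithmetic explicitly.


r = k * height = 0.479 * 1.83 = 0.87657 m
r^2 = 0.87657^2 = 0.768375
I = 58.3 * 0.768375 = 44.796 kg*m^2

44.796 kg*m^2


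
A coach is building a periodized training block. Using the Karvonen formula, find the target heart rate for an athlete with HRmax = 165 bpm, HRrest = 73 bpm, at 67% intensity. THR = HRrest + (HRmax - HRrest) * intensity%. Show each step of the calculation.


HRR = 165 - 73 = 92
THR = 73 + 92 * 0.67
= 73 + 61.64
= 134.64 bpm

134.64 bpm


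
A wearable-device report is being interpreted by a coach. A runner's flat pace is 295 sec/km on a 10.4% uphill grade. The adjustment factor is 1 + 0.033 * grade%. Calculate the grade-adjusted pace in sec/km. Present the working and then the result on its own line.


Factor = 1 + 0.033 * 10.4 = 1.3432
Adjusted pace = 295 * 1.3432
= 396.24 sec/km

396.24 s/km


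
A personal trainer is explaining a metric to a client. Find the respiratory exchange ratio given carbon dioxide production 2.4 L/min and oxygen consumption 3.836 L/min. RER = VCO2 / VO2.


VCO2 = 2.4 L/min
VO2 = 3.836 L/min
RER = 2.4 / 3.836 = 0.6257

0.6257


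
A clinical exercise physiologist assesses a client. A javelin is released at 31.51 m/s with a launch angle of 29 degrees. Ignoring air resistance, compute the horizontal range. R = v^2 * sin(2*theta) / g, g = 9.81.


Launch speed squared = 992.8801
sin(2 * 29 deg) = 0.848048
Range = 992.8801 * 0.848048 / 9.81
= 85.832 m

85.832 m


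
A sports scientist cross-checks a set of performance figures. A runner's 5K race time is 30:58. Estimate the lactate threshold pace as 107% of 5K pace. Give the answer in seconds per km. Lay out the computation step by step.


Total race time = 30*60 + 58 = 1858 seconds
5K pace = 1858 / 5 = 371.6 sec/km
LT pace = 371.6 * 1.07 = 397.61 sec/km

397.61 s/km


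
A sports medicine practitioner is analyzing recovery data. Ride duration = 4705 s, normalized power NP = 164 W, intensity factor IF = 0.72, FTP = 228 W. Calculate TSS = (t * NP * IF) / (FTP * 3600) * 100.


Numerator = 4705 * 164 * 0.72 = 555566.4
Denominator = 228 * 3600 = 820800
TSS = 555566.4 / 820800 * 100
= 67.69

67.69 TSS


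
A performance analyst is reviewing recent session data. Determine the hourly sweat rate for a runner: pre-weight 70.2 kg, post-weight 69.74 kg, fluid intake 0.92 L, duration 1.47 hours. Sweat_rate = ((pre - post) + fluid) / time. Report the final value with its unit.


Mass lost = 70.2 - 69.74 = 0.46 kg
Add fluid consumed: 0.46 + 0.92 = 1.38 L total sweat
Sweat rate = 1.38 / 1.47 = 0.939 L/h

0.939 L/h


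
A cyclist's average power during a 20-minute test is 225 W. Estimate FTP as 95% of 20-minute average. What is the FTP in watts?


FTP = 20-min power * 0.95
= 225 * 0.95
= 213.75 W

213.75 W


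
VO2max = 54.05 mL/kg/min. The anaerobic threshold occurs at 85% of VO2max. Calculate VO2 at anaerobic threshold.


AT fraction = 85 / 100 = 0.85
AT VO2 = 54.05 * 0.85
= 45.94 mL/kg/min

45.94 mL/kg/min


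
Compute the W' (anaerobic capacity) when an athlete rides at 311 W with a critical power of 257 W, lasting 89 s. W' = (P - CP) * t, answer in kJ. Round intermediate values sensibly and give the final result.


Above-CP power = 54 W
Duration = 89 s
W' = 54 * 89 = 4806 J
Convert: 4806 / 1000 = 4.806 kJ

4.806 kJ


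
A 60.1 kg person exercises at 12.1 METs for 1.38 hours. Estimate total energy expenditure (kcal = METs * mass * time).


Energy = METs * mass(kg) * time(h)
= 12.1 * 60.1 * 1.38
= 1003.55 kcal

1003.55 kcal


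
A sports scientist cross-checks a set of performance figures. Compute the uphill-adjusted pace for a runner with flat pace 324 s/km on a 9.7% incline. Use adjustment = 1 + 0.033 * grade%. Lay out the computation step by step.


Adjustment factor = 1 + 0.033 * 9.7 = 1.3201
Grade-adjusted pace = 324 * 1.3201 = 427.71 s/km

427.71 s/km


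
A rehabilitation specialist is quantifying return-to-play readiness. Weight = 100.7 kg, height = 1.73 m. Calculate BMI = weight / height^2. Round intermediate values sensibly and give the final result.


height^2 = 1.73^2 = 2.9929
BMI = 100.7 / 2.9929 = 33.65 kg/m^2

33.65 kg/m^2


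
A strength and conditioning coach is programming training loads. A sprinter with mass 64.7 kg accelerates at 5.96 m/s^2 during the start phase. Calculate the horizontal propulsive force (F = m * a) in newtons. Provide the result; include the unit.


F = m * a
= 64.7 * 5.96
= 385.61 N

385.61 N


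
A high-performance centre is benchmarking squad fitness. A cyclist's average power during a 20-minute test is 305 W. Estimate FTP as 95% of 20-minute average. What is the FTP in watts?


FTP = 20-min power * 0.95
= 305 * 0.95
= 289.75 W

289.75 W


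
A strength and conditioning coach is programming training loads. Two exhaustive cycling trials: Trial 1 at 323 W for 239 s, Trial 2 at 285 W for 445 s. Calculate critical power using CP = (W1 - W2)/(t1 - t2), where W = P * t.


W1 = 323 * 239 = 77197 J
W2 = 285 * 445 = 126825 J
CP = (77197 - 126825) / (239 - 445)
= -49628 / -206
= 240.91 W

240.91 W


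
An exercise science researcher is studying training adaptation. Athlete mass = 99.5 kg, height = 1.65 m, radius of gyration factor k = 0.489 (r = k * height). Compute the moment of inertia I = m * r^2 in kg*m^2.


r = k * height = 0.489 * 1.65 = 0.80685 m
r^2 = 0.80685^2 = 0.651007
I = 99.5 * 0.651007 = 64.775 kg*m^2

64.775 kg*m^2


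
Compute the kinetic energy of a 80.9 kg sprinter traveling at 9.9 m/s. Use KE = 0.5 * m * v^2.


Velocity squared = 98.01
KE = 0.5 * 80.9 * 98.01 = 3964.5 J

3964.5 J


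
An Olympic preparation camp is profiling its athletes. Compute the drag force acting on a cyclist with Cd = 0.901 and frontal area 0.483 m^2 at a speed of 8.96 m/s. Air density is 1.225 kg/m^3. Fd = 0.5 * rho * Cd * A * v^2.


Step 1: v^2 = 80.2816
Step 2: Fd = 0.5 * 1.225 * 0.901 * 0.483 * 80.2816
= 21.399 N

21.399 N


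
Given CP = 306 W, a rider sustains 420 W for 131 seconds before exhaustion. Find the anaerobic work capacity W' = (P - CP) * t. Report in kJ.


Excess power = 420 - 306 = 114 W
Work above CP = 114 * 131 = 14934 J
W' = 14.934 kJ

14.934 kJ


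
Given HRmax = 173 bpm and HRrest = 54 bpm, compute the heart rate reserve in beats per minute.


Heart rate reserve = maximum HR minus resting HR
HRR = 173 - 54 = 119 bpm

119 bpm


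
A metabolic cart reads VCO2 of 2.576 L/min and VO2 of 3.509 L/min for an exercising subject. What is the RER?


RER = VCO2 / VO2 = 2.576 / 3.509 = 0.7341

0.7341


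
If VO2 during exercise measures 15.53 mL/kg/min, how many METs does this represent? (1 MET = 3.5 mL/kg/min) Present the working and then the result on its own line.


METs = VO2 / 3.5 = 15.53 / 3.5 = 4.44

4.44 METs


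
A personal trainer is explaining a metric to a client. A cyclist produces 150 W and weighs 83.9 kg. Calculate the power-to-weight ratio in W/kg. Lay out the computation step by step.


P/W = power / mass
= 150 / 83.9
= 1.788 W/kg

1.788 W/kg


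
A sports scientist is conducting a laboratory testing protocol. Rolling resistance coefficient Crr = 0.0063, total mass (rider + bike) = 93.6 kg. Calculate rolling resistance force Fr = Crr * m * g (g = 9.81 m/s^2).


Fr = Crr * m * g
= 0.0063 * 93.6 * 9.81
= 5.785 N

5.785 N


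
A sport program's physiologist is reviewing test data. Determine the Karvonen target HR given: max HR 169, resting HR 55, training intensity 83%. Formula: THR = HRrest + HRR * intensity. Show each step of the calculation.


HRR = HRmax - HRrest = 169 - 55 = 114
THR = 55 + 114 * 0.83
= 149.62 bpm

149.62 bpm


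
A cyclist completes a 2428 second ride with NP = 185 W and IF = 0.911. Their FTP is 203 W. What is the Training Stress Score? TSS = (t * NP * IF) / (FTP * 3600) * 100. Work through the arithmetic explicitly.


t * NP * IF = 2428 * 185 * 0.911 = 409202.98
FTP * 3600 = 730800
TSS = (409202.98 / 730800) * 100 = 55.99

55.99 TSS


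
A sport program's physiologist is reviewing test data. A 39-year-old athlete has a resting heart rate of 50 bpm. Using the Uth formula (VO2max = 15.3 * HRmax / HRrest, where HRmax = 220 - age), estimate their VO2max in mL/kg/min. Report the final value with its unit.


HRmax = 220 - 39 = 181 bpm
Ratio = HRmax / HRrest = 181 / 50 = 3.62
VO2max = 15.3 * 3.62 = 55.39 mL/kg/min

55.39 mL/kg/min


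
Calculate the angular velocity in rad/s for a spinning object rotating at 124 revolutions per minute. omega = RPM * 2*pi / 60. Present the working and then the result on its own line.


omega = RPM * 2*pi / 60
= 124 * 6.28318531 / 60
= 12.985 rad/s

12.985 rad/s


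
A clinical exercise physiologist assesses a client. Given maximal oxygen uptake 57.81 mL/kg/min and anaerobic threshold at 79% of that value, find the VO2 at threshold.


Percentage as decimal = 0.79
VO2 at AT = 57.81 * 0.79 = 45.67 mL/kg/min

45.67 mL/kg/min


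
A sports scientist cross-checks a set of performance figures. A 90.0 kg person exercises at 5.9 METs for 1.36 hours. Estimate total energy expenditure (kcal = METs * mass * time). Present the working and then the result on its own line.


Energy = METs * mass(kg) * time(h)
= 5.9 * 90.0 * 1.36
= 722.16 kcal

722.16 kcal


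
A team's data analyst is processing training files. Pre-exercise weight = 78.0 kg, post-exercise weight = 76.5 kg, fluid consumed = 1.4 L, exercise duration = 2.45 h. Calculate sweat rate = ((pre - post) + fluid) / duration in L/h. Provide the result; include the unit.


Weight loss = 78.0 - 76.5 = 1.5 kg (approx L)
Total sweat = 1.5 + 1.4 = 2.9 L
Sweat rate = 2.9 / 2.45 = 1.184 L/h

1.184 L/h


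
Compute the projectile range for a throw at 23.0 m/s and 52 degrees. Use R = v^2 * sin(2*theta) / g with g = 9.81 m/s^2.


Two times the angle = 104 degrees
sin(104) = 0.970296
R = 529.0 * 0.970296 / 9.81 = 52.323 m

52.323 m


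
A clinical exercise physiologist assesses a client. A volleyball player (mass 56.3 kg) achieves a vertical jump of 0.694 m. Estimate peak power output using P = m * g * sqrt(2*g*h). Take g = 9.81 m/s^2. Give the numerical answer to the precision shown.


2 * g * h = 2 * 9.81 * 0.694 = 13.61628
sqrt(13.61628) = 3.690024 m/s
P = 56.3 * 9.81 * 3.690024 = 2038.01 W

2038.01 W


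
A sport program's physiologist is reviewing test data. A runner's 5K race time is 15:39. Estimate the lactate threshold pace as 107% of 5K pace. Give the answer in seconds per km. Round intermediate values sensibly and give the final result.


Total race time = 15*60 + 39 = 939 seconds
5K pace = 939 / 5 = 187.8 sec/km
LT pace = 187.8 * 1.07 = 200.95 sec/km

200.95 s/km
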